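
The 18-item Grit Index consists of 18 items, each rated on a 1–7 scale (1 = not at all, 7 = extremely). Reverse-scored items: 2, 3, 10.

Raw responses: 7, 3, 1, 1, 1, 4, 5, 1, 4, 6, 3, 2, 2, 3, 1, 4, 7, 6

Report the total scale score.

65

Apply reverse scoring (reverse-coded value = 8 − response):
  item 2: 8 − 3 = 5
  item 3: 8 − 1 = 7
  item 10: 8 − 6 = 2
After reverse-coding: 7, 5, 7, 1, 1, 4, 5, 1, 4, 2, 3, 2, 2, 3, 1, 4, 7, 6
Total = 7 + 5 + 7 + 1 + 1 + 4 + 5 + 1 + 4 + 2 + 3 + 2 + 2 + 3 + 1 + 4 + 7 + 6 = 65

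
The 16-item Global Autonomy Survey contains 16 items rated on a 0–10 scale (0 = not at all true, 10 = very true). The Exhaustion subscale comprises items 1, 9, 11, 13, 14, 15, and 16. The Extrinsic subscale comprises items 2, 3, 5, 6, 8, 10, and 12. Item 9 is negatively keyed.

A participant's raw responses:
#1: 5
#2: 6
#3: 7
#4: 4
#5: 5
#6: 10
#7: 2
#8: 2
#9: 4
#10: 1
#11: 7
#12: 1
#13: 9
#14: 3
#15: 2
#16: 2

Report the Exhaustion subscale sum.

Exhaustion items: 1, 9, 11, 13, 14, 15, 16.
Of these, item 9 is negatively keyed; reverse-coded value = 10 − response.
  item 1: 5
  item 9: 10 − 4 = 6
  item 11: 7
  item 13: 9
  item 14: 3
  item 15: 2
  item 16: 2
Sum = 5 + 6 + 7 + 9 + 3 + 2 + 2 = 34

34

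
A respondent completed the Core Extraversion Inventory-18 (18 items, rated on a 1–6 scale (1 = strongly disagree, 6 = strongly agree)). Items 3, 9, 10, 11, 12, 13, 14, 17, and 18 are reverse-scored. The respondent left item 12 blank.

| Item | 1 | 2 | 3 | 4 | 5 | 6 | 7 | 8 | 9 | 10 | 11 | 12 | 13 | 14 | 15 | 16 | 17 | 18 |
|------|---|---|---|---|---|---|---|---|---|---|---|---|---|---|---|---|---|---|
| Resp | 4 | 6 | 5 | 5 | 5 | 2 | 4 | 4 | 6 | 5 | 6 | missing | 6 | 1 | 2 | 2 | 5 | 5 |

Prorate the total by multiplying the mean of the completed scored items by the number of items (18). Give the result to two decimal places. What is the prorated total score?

Reverse-coded (reverse-coded value = 7 − response):
  item 3: 7 − 5 = 2
  item 9: 7 − 6 = 1
  item 10: 7 − 5 = 2
  item 11: 7 − 6 = 1
  item 13: 7 − 6 = 1
  item 14: 7 − 1 = 6
  item 17: 7 − 5 = 2
  item 18: 7 − 5 = 2
Completed scored items (17 of 18): 4, 6, 2, 5, 5, 2, 4, 4, 1, 2, 1, 1, 6, 2, 2, 2, 2; sum = 51.
Person mean = 51 / 17 ≈ 3.0000
Prorated total = (51 / 17) × 18 = 54.00 (to 2 dp)

54.00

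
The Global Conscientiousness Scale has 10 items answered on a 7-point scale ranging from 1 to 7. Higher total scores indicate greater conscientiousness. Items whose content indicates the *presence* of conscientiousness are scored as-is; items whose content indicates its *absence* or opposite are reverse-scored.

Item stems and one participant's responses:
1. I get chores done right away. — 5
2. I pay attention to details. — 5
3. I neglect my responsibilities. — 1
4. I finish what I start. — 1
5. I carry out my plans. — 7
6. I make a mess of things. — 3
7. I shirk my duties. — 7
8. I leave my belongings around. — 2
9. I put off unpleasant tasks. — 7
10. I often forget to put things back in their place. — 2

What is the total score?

Items 3, 6, 7, 8, 9, 10 describe the absence/opposite of conscientiousness → reverse-score.
on a 1–7 scale, reversed = 8 − raw.
  item 1: 5
  item 2: 5
  item 3: 8 − 1 = 7
  item 4: 1
  item 5: 7
  item 6: 8 − 3 = 5
  item 7: 8 − 7 = 1
  item 8: 8 − 2 = 6
  item 9: 8 − 7 = 1
  item 10: 8 − 2 = 6
Total = 5 + 5 + 7 + 1 + 7 + 5 + 1 + 6 + 1 + 6 = 44

44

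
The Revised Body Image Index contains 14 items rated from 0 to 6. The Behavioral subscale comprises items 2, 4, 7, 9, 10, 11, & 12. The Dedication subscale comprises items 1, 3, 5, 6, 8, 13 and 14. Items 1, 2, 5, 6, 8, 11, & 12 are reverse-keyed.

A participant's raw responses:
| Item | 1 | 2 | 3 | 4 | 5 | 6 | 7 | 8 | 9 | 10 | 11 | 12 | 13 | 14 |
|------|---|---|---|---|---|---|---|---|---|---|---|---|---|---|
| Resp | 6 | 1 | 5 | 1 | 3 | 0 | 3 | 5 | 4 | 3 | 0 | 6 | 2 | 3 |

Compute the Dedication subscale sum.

20

Dedication items: 1, 3, 5, 6, 8, 13, 14.
Of these, items 1, 5, 6, and 8 are reverse-keyed; reversed = (0+6) − raw = 6 − raw.
  item 1: 6 − 6 = 0
  item 3: 5
  item 5: 6 − 3 = 3
  item 6: 6 − 0 = 6
  item 8: 6 − 5 = 1
  item 13: 2
  item 14: 3
Sum = 0 + 5 + 3 + 6 + 1 + 2 + 3 = 20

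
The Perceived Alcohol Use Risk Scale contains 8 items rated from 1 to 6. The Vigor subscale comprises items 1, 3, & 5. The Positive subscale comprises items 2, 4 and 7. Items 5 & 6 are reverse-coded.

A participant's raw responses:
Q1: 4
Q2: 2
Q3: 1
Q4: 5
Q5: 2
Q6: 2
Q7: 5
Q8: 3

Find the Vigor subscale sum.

10

Vigor items: 1, 3, 5.
Of these, item 5 is reverse-coded; reversed = (1+6) − raw = 7 − raw.
  item 1: 4
  item 3: 1
  item 5: 7 − 2 = 5
Sum = 4 + 1 + 5 = 10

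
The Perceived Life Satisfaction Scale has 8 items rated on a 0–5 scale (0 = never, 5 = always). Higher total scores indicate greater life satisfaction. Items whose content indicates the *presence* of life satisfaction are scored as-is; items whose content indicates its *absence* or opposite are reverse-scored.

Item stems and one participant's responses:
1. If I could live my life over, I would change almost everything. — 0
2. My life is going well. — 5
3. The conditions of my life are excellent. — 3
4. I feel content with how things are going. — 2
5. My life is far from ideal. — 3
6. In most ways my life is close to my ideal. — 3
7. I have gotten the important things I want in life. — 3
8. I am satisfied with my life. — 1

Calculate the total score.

24

Items 1, 5 describe the absence/opposite of life satisfaction → reverse-score.
reverse-coded value = 5 − response.
  item 1: 5 − 0 = 5
  item 2: 5
  item 3: 3
  item 4: 2
  item 5: 5 − 3 = 2
  item 6: 3
  item 7: 3
  item 8: 1
Total = 5 + 5 + 3 + 2 + 2 + 3 + 3 + 1 = 24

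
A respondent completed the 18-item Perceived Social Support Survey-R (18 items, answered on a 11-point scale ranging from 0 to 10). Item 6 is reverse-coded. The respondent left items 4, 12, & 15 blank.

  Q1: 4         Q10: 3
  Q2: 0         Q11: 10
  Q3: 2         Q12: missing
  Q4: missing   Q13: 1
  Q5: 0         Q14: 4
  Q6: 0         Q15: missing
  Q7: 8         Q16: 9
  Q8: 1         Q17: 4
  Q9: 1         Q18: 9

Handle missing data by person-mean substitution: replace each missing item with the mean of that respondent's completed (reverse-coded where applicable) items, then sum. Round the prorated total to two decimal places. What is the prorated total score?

Reverse-coded (reverse-coded value = 10 − response):
  item 6: 10 − 0 = 10
Completed scored items (15 of 18): 4, 0, 2, 0, 10, 8, 1, 1, 3, 10, 1, 4, 9, 4, 9; sum = 66.
Person mean = 66 / 15 ≈ 4.4000
Prorated total = (66 / 15) × 18 = 79.20 (to 2 dp)

79.20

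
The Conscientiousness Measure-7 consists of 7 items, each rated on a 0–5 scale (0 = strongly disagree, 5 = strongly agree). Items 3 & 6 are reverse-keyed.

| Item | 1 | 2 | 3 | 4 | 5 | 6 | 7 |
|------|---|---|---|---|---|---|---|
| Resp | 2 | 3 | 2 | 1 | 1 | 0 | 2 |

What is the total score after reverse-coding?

Reversing items 3 and 6 with 5 − raw:
Total = 2 + 3 + (5−2) + 1 + 1 + (5−0) + 2
      = 2 + 3 + 3 + 1 + 1 + 5 + 2 = 17

17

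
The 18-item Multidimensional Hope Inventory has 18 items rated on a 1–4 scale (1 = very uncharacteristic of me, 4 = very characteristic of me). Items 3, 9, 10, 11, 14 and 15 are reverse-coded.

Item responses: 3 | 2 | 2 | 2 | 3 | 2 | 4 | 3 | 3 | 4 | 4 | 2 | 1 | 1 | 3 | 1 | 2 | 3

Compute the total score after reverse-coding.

Raw sum = 45. Reverse-coded items: 3, 9, 10, 11, 14, 15; their raw sum = 17.
Each reversal replaces raw with 5 − raw, changing the total by 5 − 2·raw per item.
Total = 45 + 6·5 − 2·17 = 45 + 30 − 34 = 41

41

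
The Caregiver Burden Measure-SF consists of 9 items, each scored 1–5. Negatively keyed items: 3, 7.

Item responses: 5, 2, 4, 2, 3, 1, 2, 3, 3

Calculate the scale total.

25

Raw sum = 25. Negatively keyed items: 3, 7; their raw sum = 6.
Each reversal replaces raw with 6 − raw, changing the total by 6 − 2·raw per item.
Total = 25 + 2·6 − 2·6 = 25 + 12 − 12 = 25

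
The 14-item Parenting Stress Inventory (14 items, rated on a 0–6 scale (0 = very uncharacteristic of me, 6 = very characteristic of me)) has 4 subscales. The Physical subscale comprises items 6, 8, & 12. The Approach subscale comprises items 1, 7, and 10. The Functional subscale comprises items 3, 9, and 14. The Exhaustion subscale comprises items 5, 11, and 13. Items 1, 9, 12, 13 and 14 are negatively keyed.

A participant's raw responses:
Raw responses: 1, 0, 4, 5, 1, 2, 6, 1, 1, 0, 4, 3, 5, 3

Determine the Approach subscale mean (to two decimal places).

Approach items: 1, 7, 10.
Of these, item 1 is negatively keyed; on a 0–6 scale, reversed = 6 − raw.
  item 1: 6 − 1 = 5
  item 7: 6
  item 10: 0
Sum = 5 + 6 + 0 = 11
Mean = 11 / 3 = 3.67

3.67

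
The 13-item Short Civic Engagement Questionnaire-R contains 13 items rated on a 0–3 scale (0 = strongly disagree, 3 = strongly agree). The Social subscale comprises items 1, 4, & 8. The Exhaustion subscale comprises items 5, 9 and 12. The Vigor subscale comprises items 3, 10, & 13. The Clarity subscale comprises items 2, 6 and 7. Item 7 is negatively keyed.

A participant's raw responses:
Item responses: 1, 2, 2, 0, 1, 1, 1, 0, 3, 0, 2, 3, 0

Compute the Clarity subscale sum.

Clarity items: 2, 6, 7.
Of these, item 7 is negatively keyed; reverse-coded value = 3 − response.
  item 2: 2
  item 6: 1
  item 7: 3 − 1 = 2
Sum = 2 + 1 + 2 = 5

5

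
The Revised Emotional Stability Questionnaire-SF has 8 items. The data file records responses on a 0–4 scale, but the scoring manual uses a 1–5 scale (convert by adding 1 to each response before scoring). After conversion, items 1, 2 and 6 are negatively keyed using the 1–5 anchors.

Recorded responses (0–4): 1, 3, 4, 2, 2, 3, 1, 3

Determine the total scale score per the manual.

Convert to 1–5: 2, 4, 5, 3, 3, 4, 2, 4
Reverse-coded (reverse-coded value = 6 − response):
  item 1: 6 − 2 = 4
  item 2: 6 − 4 = 2
  item 6: 6 − 4 = 2
Scored: 4, 2, 5, 3, 3, 2, 2, 4
Total = 25

25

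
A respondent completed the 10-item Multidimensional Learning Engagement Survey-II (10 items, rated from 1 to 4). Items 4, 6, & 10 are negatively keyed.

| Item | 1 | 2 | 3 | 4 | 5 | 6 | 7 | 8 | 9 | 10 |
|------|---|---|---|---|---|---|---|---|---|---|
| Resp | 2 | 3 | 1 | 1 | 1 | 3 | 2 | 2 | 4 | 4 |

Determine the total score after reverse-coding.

Raw sum = 23. Negatively keyed items: 4, 6, 10; their raw sum = 8.
Each reversal replaces raw with 5 − raw, changing the total by 5 − 2·raw per item.
Total = 23 + 3·5 − 2·8 = 23 + 15 − 16 = 22

22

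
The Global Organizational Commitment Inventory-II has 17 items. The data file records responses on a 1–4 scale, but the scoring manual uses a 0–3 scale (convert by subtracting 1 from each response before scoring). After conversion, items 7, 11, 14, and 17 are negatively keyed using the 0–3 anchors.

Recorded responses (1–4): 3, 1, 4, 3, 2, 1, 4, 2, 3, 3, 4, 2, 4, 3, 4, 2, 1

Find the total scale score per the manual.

Convert to 0–3: 2, 0, 3, 2, 1, 0, 3, 1, 2, 2, 3, 1, 3, 2, 3, 1, 0
Reverse-coded (on a 0–3 scale, reversed = 3 − raw):
  item 7: 3 − 3 = 0
  item 11: 3 − 3 = 0
  item 14: 3 − 2 = 1
  item 17: 3 − 0 = 3
Scored: 2, 0, 3, 2, 1, 0, 0, 1, 2, 2, 0, 1, 3, 1, 3, 1, 3
Total = 25

25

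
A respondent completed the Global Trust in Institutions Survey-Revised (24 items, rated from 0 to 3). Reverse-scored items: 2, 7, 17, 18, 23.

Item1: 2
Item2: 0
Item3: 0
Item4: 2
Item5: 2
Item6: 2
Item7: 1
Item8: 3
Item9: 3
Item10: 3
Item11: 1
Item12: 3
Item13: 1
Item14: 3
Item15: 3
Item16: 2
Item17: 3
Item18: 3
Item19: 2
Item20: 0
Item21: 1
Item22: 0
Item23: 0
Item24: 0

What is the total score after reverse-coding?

Raw sum = 40. Reverse-scored items: 2, 7, 17, 18, 23; their raw sum = 7.
Each reversal replaces raw with 3 − raw, changing the total by 3 − 2·raw per item.
Total = 40 + 5·3 − 2·7 = 40 + 15 − 14 = 41

41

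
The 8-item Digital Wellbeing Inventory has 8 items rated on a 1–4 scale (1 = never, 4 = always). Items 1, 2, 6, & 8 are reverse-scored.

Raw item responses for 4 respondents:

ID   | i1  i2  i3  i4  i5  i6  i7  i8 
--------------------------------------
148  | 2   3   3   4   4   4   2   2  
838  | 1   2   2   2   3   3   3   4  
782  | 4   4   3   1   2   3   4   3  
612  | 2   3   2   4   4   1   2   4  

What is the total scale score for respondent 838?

Respondent 838 raw: 1, 2, 2, 2, 3, 3, 3, 4.
Reverse-coded (reverse-coded value = 5 − response):
  item 1: 5 − 1 = 4
  item 2: 5 − 2 = 3
  item 3: 2
  item 4: 2
  item 5: 3
  item 6: 5 − 3 = 2
  item 7: 3
  item 8: 5 − 4 = 1
Sum = 4 + 3 + 2 + 2 + 3 + 2 + 3 + 1 = 20

20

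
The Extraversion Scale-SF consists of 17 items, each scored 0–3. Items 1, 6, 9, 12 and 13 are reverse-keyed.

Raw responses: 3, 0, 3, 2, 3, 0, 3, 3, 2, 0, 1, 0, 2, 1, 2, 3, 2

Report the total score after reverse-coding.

Reverse-keyed items use 3 − raw:
  item 1: 3 − 3 = 0
  item 6: 3 − 0 = 3
  item 9: 3 − 2 = 1
  item 12: 3 − 0 = 3
  item 13: 3 − 2 = 1
After reverse-coding: 0, 0, 3, 2, 3, 3, 3, 3, 1, 0, 1, 3, 1, 1, 2, 3, 2
Total = 0 + 0 + 3 + 2 + 3 + 3 + 3 + 3 + 1 + 0 + 1 + 3 + 1 + 1 + 2 + 3 + 2 = 31

31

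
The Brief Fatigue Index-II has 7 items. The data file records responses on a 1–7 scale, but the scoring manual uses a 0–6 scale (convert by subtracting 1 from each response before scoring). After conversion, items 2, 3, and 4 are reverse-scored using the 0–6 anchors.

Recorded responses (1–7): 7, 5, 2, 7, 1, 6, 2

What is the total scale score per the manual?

Convert to 0–6: 6, 4, 1, 6, 0, 5, 1
Reverse-coded (on a 0–6 scale, reversed = 6 − raw):
  item 2: 6 − 4 = 2
  item 3: 6 − 1 = 5
  item 4: 6 − 6 = 0
Scored: 6, 2, 5, 0, 0, 5, 1
Total = 19

19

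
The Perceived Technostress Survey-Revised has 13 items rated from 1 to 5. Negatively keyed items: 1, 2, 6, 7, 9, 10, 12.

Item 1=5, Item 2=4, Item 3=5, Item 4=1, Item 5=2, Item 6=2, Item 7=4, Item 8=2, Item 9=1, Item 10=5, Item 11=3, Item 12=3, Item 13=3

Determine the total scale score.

34

Negatively keyed items use 6 − raw:
  item 1: 6 − 5 = 1
  item 2: 6 − 4 = 2
  item 6: 6 − 2 = 4
  item 7: 6 − 4 = 2
  item 9: 6 − 1 = 5
  item 10: 6 − 5 = 1
  item 12: 6 − 3 = 3
After reverse-coding: 1, 2, 5, 1, 2, 4, 2, 2, 5, 1, 3, 3, 3
Total = 1 + 2 + 5 + 1 + 2 + 4 + 2 + 2 + 5 + 1 + 3 + 3 + 3 = 34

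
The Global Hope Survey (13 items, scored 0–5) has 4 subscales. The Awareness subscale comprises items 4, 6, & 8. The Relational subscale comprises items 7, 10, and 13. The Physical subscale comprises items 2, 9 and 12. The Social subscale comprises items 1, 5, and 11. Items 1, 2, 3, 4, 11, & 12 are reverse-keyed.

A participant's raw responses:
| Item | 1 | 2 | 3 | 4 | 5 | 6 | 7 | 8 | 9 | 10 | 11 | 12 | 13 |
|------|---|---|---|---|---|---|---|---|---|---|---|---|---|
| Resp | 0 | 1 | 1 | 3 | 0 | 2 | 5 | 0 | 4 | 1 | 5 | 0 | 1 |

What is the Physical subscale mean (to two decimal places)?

4.33

Physical items: 2, 9, 12.
Of these, items 2 and 12 are reverse-keyed; reversed = (0+5) − raw = 5 − raw.
  item 2: 5 − 1 = 4
  item 9: 4
  item 12: 5 − 0 = 5
Sum = 4 + 4 + 5 = 13
Mean = 13 / 3 = 4.33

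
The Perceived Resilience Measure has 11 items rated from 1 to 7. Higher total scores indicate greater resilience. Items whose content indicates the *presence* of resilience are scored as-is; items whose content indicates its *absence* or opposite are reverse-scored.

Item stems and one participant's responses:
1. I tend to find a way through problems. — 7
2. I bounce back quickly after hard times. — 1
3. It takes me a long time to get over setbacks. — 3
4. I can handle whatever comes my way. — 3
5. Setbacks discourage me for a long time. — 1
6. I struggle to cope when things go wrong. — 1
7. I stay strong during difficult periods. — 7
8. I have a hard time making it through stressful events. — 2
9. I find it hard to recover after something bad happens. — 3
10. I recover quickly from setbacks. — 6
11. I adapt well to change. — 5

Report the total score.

59

Items 3, 5, 6, 8, 9 describe the absence/opposite of resilience → reverse-score.
reversed = (1+7) − raw = 8 − raw.
  item 1: 7
  item 2: 1
  item 3: 8 − 3 = 5
  item 4: 3
  item 5: 8 − 1 = 7
  item 6: 8 − 1 = 7
  item 7: 7
  item 8: 8 − 2 = 6
  item 9: 8 − 3 = 5
  item 10: 6
  item 11: 5
Total = 7 + 1 + 5 + 3 + 7 + 7 + 7 + 6 + 5 + 6 + 5 = 59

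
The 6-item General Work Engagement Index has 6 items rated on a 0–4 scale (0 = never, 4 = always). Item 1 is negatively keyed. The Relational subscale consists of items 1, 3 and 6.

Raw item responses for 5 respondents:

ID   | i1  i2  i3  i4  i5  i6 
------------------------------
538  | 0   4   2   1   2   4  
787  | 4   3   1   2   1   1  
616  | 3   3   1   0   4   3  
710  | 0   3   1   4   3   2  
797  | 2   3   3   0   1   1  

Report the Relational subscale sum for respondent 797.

6

Respondent 797 raw: 2, 3, 3, 0, 1, 1.
Relational items: 1, 3, 6.
Reverse-coded (reverse-coded value = 4 − response):
  item 1: 4 − 2 = 2
  item 3: 3
  item 6: 1
Sum = 2 + 3 + 1 = 6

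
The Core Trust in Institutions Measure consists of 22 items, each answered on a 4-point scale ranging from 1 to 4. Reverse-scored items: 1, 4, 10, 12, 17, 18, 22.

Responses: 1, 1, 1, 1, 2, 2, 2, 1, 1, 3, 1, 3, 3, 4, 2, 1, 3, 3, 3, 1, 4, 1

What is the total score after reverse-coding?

Apply reverse scoring (reversed = (1+4) − raw = 5 − raw):
  item 1: 5 − 1 = 4
  item 4: 5 − 1 = 4
  item 10: 5 − 3 = 2
  item 12: 5 − 3 = 2
  item 17: 5 − 3 = 2
  item 18: 5 − 3 = 2
  item 22: 5 − 1 = 4
Scored items: 4, 1, 1, 4, 2, 2, 2, 1, 1, 2, 1, 2, 3, 4, 2, 1, 2, 2, 3, 1, 4, 4
Total = 4 + 1 + 1 + 4 + 2 + 2 + 2 + 1 + 1 + 2 + 1 + 2 + 3 + 4 + 2 + 1 + 2 + 2 + 3 + 1 + 4 + 4 = 49

49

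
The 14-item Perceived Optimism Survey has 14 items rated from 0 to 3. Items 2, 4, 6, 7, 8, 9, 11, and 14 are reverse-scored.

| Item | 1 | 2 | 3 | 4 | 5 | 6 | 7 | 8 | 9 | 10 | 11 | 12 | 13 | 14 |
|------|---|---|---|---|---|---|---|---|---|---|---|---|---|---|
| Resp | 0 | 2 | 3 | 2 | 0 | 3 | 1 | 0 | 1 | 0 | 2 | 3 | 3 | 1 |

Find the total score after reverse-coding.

Reverse-coded items (reversed = (0+3) − raw = 3 − raw):
  item 2: 3 − 2 = 1
  item 4: 3 − 2 = 1
  item 6: 3 − 3 = 0
  item 7: 3 − 1 = 2
  item 8: 3 − 0 = 3
  item 9: 3 − 1 = 2
  item 11: 3 − 2 = 1
  item 14: 3 − 1 = 2
Scored responses: 0, 1, 3, 1, 0, 0, 2, 3, 2, 0, 1, 3, 3, 2
Total = 0 + 1 + 3 + 1 + 0 + 0 + 2 + 3 + 2 + 0 + 1 + 3 + 3 + 2 = 21

21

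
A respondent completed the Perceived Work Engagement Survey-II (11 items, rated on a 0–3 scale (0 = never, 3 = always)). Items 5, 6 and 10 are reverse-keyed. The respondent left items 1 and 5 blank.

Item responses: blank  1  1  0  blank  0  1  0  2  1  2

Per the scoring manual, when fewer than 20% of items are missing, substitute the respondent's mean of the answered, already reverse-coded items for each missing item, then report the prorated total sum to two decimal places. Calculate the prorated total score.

Reverse-coded (reverse-coded value = 3 − response):
  item 6: 3 − 0 = 3
  item 10: 3 − 1 = 2
Completed scored items (9 of 11): 1, 1, 0, 3, 1, 0, 2, 2, 2; sum = 12.
Person mean = 12 / 9 ≈ 1.3333
Prorated total = (12 / 9) × 11 = 14.67 (to 2 dp)

14.67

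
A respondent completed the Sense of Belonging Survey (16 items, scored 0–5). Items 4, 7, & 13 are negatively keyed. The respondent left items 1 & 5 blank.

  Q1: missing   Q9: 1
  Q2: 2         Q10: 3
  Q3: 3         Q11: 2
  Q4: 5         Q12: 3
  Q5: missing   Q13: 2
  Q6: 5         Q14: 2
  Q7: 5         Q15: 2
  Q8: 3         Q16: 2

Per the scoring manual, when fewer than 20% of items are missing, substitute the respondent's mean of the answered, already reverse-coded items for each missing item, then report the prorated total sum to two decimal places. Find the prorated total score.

Reverse-coded (on a 0–5 scale, reversed = 5 − raw):
  item 4: 5 − 5 = 0
  item 7: 5 − 5 = 0
  item 13: 5 − 2 = 3
Completed scored items (14 of 16): 2, 3, 0, 5, 0, 3, 1, 3, 2, 3, 3, 2, 2, 2; sum = 31.
Person mean = 31 / 14 ≈ 2.2143
Prorated total = (31 / 14) × 16 = 35.43 (to 2 dp)

35.43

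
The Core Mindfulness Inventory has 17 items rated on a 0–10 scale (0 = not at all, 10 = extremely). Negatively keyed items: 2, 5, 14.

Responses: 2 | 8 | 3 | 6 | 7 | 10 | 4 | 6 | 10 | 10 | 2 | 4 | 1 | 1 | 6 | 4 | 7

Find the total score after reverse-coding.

Reversing items 2, 5, & 14 with 10 − raw:
Total = 2 + (10−8) + 3 + 6 + (10−7) + 10 + 4 + 6 + 10 + 10 + 2 + 4 + 1 + (10−1) + 6 + 4 + 7
      = 2 + 2 + 3 + 6 + 3 + 10 + 4 + 6 + 10 + 10 + 2 + 4 + 1 + 9 + 6 + 4 + 7 = 89

89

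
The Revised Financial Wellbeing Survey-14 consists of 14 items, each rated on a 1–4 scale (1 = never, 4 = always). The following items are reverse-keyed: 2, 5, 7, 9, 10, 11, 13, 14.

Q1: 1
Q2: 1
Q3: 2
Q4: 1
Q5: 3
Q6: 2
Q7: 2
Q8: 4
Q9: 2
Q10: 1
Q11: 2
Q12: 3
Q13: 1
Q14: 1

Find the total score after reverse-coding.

Apply reverse scoring (reversed = (1+4) − raw = 5 − raw):
  item 2: 5 − 1 = 4
  item 5: 5 − 3 = 2
  item 7: 5 − 2 = 3
  item 9: 5 − 2 = 3
  item 10: 5 − 1 = 4
  item 11: 5 − 2 = 3
  item 13: 5 − 1 = 4
  item 14: 5 − 1 = 4
After reverse-coding: 1, 4, 2, 1, 2, 2, 3, 4, 3, 4, 3, 3, 4, 4
Total = 1 + 4 + 2 + 1 + 2 + 2 + 3 + 4 + 3 + 4 + 3 + 3 + 4 + 4 = 40

40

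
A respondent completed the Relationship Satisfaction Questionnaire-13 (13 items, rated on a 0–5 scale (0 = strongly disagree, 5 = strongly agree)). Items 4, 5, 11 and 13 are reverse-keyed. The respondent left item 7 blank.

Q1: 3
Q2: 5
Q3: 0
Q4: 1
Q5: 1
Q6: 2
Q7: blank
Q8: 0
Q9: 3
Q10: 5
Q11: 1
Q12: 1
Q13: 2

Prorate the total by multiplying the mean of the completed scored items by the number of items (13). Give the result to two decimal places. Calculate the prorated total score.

36.83

Reverse-coded (reversed = (0+5) − raw = 5 − raw):
  item 4: 5 − 1 = 4
  item 5: 5 − 1 = 4
  item 11: 5 − 1 = 4
  item 13: 5 − 2 = 3
Completed scored items (12 of 13): 3, 5, 0, 4, 4, 2, 0, 3, 5, 4, 1, 3; sum = 34.
Person mean = 34 / 12 ≈ 2.8333
Prorated total = (34 / 12) × 13 = 36.83 (to 2 dp)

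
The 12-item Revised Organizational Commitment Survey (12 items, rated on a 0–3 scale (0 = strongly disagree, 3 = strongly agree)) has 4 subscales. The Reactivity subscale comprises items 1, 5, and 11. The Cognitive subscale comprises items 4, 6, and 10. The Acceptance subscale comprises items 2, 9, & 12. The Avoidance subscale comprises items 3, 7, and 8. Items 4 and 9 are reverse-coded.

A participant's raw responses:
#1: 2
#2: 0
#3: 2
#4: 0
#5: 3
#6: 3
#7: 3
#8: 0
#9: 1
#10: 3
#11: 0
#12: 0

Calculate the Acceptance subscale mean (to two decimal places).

Acceptance items: 2, 9, 12.
Of these, item 9 is reverse-coded; reverse-coded value = 3 − response.
  item 2: 0
  item 9: 3 − 1 = 2
  item 12: 0
Sum = 0 + 2 + 0 = 2
Mean = 2 / 3 = 0.67

0.67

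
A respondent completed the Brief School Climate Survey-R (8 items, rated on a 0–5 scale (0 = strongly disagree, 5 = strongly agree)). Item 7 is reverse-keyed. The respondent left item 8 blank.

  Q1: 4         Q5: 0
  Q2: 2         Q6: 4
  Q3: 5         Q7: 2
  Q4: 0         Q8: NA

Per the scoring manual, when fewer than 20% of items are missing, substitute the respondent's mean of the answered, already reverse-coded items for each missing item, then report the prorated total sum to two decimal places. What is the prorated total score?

Reverse-coded (reverse-coded value = 5 − response):
  item 7: 5 − 2 = 3
Completed scored items (7 of 8): 4, 2, 5, 0, 0, 4, 3; sum = 18.
Person mean = 18 / 7 ≈ 2.5714
Prorated total = (18 / 7) × 8 = 20.57 (to 2 dp)

20.57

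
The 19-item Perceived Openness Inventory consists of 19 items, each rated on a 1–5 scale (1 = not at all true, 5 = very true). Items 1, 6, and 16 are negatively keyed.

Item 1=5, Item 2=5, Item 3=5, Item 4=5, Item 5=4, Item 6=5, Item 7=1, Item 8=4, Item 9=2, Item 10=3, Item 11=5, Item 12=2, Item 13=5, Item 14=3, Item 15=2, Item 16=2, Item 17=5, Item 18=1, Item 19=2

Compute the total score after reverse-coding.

60

Reverse-coded items (on a 1–5 scale, reversed = 6 − raw):
  item 1: 6 − 5 = 1
  item 6: 6 − 5 = 1
  item 16: 6 − 2 = 4
Scored responses: 1, 5, 5, 5, 4, 1, 1, 4, 2, 3, 5, 2, 5, 3, 2, 4, 5, 1, 2
Total = 1 + 5 + 5 + 5 + 4 + 1 + 1 + 4 + 2 + 3 + 5 + 2 + 5 + 3 + 2 + 4 + 5 + 1 + 2 = 60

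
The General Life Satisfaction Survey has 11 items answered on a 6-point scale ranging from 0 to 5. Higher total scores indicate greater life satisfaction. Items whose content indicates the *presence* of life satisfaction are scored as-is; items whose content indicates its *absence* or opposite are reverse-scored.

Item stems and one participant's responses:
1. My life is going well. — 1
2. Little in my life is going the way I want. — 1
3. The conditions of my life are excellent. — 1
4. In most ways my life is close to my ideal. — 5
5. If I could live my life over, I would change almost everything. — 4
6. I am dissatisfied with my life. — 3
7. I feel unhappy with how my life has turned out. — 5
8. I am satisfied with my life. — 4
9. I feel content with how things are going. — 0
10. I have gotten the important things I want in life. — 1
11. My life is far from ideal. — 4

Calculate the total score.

20

Items 2, 5, 6, 7, 11 describe the absence/opposite of life satisfaction → reverse-score.
on a 0–5 scale, reversed = 5 − raw.
  item 1: 1
  item 2: 5 − 1 = 4
  item 3: 1
  item 4: 5
  item 5: 5 − 4 = 1
  item 6: 5 − 3 = 2
  item 7: 5 − 5 = 0
  item 8: 4
  item 9: 0
  item 10: 1
  item 11: 5 − 4 = 1
Total = 1 + 4 + 1 + 5 + 1 + 2 + 0 + 4 + 0 + 1 + 1 = 20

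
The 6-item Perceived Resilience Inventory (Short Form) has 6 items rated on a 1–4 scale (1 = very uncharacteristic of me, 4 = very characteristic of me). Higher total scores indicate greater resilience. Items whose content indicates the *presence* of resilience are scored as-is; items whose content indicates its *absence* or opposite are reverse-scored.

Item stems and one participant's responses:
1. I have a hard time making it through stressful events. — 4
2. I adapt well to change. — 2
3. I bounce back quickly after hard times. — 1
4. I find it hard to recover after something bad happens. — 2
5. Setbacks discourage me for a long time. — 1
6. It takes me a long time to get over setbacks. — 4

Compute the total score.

12

Items 1, 4, 5, 6 describe the absence/opposite of resilience → reverse-score.
reverse-coded value = 5 − response.
  item 1: 5 − 4 = 1
  item 2: 2
  item 3: 1
  item 4: 5 − 2 = 3
  item 5: 5 − 1 = 4
  item 6: 5 − 4 = 1
Total = 1 + 2 + 1 + 3 + 4 + 1 = 12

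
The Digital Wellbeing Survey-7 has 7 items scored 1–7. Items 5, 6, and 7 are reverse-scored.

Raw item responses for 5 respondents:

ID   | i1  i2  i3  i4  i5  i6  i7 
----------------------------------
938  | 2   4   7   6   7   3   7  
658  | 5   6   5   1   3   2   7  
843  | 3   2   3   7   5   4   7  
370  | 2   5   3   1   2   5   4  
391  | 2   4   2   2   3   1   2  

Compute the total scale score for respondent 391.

28

Respondent 391 raw: 2, 4, 2, 2, 3, 1, 2.
Reverse-coded (reversed = (1+7) − raw = 8 − raw):
  item 1: 2
  item 2: 4
  item 3: 2
  item 4: 2
  item 5: 8 − 3 = 5
  item 6: 8 − 1 = 7
  item 7: 8 − 2 = 6
Sum = 2 + 4 + 2 + 2 + 5 + 7 + 6 = 28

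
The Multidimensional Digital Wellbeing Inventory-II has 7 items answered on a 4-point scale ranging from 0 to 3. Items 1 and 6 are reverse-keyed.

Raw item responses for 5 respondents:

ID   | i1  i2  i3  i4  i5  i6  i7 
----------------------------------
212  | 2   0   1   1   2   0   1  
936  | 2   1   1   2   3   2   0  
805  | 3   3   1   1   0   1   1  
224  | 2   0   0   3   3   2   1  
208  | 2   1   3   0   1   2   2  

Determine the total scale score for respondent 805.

8

Respondent 805 raw: 3, 3, 1, 1, 0, 1, 1.
Reverse-coded (on a 0–3 scale, reversed = 3 − raw):
  item 1: 3 − 3 = 0
  item 2: 3
  item 3: 1
  item 4: 1
  item 5: 0
  item 6: 3 − 1 = 2
  item 7: 1
Sum = 0 + 3 + 1 + 1 + 0 + 2 + 1 = 8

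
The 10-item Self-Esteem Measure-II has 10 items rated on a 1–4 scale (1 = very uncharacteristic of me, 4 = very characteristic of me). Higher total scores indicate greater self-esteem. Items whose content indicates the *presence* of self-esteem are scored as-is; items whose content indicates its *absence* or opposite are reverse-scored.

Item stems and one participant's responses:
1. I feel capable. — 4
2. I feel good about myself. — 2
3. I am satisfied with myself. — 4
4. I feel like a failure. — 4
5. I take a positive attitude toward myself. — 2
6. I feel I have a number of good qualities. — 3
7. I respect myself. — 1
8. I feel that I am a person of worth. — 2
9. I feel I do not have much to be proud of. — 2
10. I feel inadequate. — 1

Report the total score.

26

Items 4, 9, 10 describe the absence/opposite of self-esteem → reverse-score.
on a 1–4 scale, reversed = 5 − raw.
  item 1: 4
  item 2: 2
  item 3: 4
  item 4: 5 − 4 = 1
  item 5: 2
  item 6: 3
  item 7: 1
  item 8: 2
  item 9: 5 − 2 = 3
  item 10: 5 − 1 = 4
Total = 4 + 2 + 4 + 1 + 2 + 3 + 1 + 2 + 3 + 4 = 26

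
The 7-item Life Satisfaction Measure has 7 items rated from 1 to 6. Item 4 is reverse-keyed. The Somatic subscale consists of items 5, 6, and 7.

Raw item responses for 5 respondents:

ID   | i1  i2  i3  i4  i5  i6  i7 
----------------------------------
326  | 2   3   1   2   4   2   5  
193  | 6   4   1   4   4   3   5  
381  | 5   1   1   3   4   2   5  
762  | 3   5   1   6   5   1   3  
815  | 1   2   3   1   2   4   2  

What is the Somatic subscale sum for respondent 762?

Respondent 762 raw: 3, 5, 1, 6, 5, 1, 3.
Somatic items: 5, 6, 7.
Reverse-coded (reversed = (1+6) − raw = 7 − raw):
  item 5: 5
  item 6: 1
  item 7: 3
Sum = 5 + 1 + 3 = 9

9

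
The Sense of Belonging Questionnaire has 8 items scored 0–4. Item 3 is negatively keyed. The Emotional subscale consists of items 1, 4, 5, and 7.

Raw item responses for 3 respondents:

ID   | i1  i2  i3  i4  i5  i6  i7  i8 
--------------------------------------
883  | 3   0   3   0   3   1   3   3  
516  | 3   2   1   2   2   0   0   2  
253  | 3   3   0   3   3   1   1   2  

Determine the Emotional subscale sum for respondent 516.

7

Respondent 516 raw: 3, 2, 1, 2, 2, 0, 0, 2.
Emotional items: 1, 4, 5, 7.
Reverse-coded (on a 0–4 scale, reversed = 4 − raw):
  item 1: 3
  item 4: 2
  item 5: 2
  item 7: 0
Sum = 3 + 2 + 2 + 0 = 7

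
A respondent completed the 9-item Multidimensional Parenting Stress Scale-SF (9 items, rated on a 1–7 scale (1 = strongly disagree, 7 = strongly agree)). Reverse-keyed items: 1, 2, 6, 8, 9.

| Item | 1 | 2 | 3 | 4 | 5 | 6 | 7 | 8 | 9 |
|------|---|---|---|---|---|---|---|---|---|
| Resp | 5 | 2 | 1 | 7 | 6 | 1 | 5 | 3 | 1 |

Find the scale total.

47

Raw sum = 31. Reverse-keyed items: 1, 2, 6, 8, 9; their raw sum = 12.
Each reversal replaces raw with 8 − raw, changing the total by 8 − 2·raw per item.
Total = 31 + 5·8 − 2·12 = 31 + 40 − 24 = 47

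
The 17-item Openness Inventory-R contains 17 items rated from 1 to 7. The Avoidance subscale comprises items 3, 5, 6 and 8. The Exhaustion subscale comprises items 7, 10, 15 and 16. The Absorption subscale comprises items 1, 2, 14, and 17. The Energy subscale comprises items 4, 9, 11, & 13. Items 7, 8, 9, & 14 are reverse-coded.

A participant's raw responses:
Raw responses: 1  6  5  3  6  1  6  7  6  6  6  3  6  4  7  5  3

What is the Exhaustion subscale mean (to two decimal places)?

5.00

Exhaustion items: 7, 10, 15, 16.
Of these, item 7 is reverse-coded; on a 1–7 scale, reversed = 8 − raw.
  item 7: 8 − 6 = 2
  item 10: 6
  item 15: 7
  item 16: 5
Sum = 2 + 6 + 7 + 5 = 20
Mean = 20 / 4 = 5.00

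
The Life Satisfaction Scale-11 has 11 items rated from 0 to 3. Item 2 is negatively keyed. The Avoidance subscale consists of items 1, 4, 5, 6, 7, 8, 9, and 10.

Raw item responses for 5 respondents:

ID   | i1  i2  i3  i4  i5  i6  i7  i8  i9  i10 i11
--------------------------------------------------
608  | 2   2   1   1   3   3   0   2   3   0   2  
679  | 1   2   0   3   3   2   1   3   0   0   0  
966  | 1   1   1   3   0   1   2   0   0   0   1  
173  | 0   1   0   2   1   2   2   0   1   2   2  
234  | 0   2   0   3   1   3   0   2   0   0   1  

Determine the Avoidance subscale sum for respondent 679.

13

Respondent 679 raw: 1, 2, 0, 3, 3, 2, 1, 3, 0, 0, 0.
Avoidance items: 1, 4, 5, 6, 7, 8, 9, 10.
Reverse-coded (reverse-coded value = 3 − response):
  item 1: 1
  item 4: 3
  item 5: 3
  item 6: 2
  item 7: 1
  item 8: 3
  item 9: 0
  item 10: 0
Sum = 1 + 3 + 3 + 2 + 1 + 3 + 0 + 0 = 13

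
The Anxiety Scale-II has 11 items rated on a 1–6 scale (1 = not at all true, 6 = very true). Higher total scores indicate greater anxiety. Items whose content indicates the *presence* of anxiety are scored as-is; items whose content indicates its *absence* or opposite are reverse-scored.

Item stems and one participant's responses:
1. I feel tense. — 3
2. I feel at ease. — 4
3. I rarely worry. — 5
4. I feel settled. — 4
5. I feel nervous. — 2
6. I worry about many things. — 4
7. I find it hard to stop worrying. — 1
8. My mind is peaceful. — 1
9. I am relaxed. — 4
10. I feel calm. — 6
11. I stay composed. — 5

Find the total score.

30

Items 2, 3, 4, 8, 9, 10, 11 describe the absence/opposite of anxiety → reverse-score.
on a 1–6 scale, reversed = 7 − raw.
  item 1: 3
  item 2: 7 − 4 = 3
  item 3: 7 − 5 = 2
  item 4: 7 − 4 = 3
  item 5: 2
  item 6: 4
  item 7: 1
  item 8: 7 − 1 = 6
  item 9: 7 − 4 = 3
  item 10: 7 − 6 = 1
  item 11: 7 − 5 = 2
Total = 3 + 3 + 2 + 3 + 2 + 4 + 1 + 6 + 3 + 1 + 2 = 30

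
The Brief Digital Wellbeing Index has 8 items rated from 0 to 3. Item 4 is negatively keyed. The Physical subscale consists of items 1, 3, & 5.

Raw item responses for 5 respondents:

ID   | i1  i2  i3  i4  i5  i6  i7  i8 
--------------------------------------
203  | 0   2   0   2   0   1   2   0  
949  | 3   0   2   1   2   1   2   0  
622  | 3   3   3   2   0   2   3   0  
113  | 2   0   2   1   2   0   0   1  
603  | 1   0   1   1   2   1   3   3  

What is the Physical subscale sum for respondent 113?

6

Respondent 113 raw: 2, 0, 2, 1, 2, 0, 0, 1.
Physical items: 1, 3, 5.
Reverse-coded (reversed = (0+3) − raw = 3 − raw):
  item 1: 2
  item 3: 2
  item 5: 2
Sum = 2 + 2 + 2 = 6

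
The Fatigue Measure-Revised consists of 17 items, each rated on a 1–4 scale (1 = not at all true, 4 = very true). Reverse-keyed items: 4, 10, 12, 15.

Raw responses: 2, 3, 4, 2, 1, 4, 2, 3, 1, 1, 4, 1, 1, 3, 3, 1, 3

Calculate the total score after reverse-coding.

45

Apply reverse scoring (on a 1–4 scale, reversed = 5 − raw):
  item 4: 5 − 2 = 3
  item 10: 5 − 1 = 4
  item 12: 5 − 1 = 4
  item 15: 5 − 3 = 2
Scored responses: 2, 3, 4, 3, 1, 4, 2, 3, 1, 4, 4, 4, 1, 3, 2, 1, 3
Total = 2 + 3 + 4 + 3 + 1 + 4 + 2 + 3 + 1 + 4 + 4 + 4 + 1 + 3 + 2 + 1 + 3 = 45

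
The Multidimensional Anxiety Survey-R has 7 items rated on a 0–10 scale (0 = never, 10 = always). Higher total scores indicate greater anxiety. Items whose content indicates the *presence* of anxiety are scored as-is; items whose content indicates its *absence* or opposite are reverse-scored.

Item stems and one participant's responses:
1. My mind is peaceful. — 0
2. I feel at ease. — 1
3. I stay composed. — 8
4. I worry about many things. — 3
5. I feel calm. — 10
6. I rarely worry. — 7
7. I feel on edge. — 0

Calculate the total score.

Items 1, 2, 3, 5, 6 describe the absence/opposite of anxiety → reverse-score.
reversed = (0+10) − raw = 10 − raw.
  item 1: 10 − 0 = 10
  item 2: 10 − 1 = 9
  item 3: 10 − 8 = 2
  item 4: 3
  item 5: 10 − 10 = 0
  item 6: 10 − 7 = 3
  item 7: 0
Total = 10 + 9 + 2 + 3 + 0 + 3 + 0 = 27

27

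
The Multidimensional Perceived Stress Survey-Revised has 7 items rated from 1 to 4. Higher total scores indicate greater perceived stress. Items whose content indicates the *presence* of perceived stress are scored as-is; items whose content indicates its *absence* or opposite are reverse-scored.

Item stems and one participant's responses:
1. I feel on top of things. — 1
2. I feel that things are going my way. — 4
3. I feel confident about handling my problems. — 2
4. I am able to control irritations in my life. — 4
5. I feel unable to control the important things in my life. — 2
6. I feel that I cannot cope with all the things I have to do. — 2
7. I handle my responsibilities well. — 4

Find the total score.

Items 1, 2, 3, 4, 7 describe the absence/opposite of perceived stress → reverse-score.
on a 1–4 scale, reversed = 5 − raw.
  item 1: 5 − 1 = 4
  item 2: 5 − 4 = 1
  item 3: 5 − 2 = 3
  item 4: 5 − 4 = 1
  item 5: 2
  item 6: 2
  item 7: 5 − 4 = 1
Total = 4 + 1 + 3 + 1 + 2 + 2 + 1 = 14

14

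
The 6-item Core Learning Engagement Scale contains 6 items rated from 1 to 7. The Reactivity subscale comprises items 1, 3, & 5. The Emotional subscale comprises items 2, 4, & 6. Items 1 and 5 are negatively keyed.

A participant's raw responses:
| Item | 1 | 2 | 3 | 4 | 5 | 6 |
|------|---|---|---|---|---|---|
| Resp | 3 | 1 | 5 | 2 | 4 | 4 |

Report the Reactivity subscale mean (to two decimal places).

4.67

Reactivity items: 1, 3, 5.
Of these, items 1 & 5 are negatively keyed; on a 1–7 scale, reversed = 8 − raw.
  item 1: 8 − 3 = 5
  item 3: 5
  item 5: 8 − 4 = 4
Sum = 5 + 5 + 4 = 14
Mean = 14 / 3 = 4.67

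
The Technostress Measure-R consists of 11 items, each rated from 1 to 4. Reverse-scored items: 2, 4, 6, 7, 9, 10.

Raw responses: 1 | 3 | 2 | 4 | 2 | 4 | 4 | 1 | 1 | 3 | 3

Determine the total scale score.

20

Raw sum = 28. Reverse-scored items: 2, 4, 6, 7, 9, 10; their raw sum = 19.
Each reversal replaces raw with 5 − raw, changing the total by 5 − 2·raw per item.
Total = 28 + 6·5 − 2·19 = 28 + 30 − 38 = 20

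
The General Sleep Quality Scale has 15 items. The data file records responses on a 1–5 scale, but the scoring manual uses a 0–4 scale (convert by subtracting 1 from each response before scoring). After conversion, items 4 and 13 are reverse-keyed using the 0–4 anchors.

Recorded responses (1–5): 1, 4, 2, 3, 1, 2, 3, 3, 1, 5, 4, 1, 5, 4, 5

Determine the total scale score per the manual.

25

Convert to 0–4: 0, 3, 1, 2, 0, 1, 2, 2, 0, 4, 3, 0, 4, 3, 4
Reverse-coded (on a 0–4 scale, reversed = 4 − raw):
  item 4: 4 − 2 = 2
  item 13: 4 − 4 = 0
Scored: 0, 3, 1, 2, 0, 1, 2, 2, 0, 4, 3, 0, 0, 3, 4
Total = 25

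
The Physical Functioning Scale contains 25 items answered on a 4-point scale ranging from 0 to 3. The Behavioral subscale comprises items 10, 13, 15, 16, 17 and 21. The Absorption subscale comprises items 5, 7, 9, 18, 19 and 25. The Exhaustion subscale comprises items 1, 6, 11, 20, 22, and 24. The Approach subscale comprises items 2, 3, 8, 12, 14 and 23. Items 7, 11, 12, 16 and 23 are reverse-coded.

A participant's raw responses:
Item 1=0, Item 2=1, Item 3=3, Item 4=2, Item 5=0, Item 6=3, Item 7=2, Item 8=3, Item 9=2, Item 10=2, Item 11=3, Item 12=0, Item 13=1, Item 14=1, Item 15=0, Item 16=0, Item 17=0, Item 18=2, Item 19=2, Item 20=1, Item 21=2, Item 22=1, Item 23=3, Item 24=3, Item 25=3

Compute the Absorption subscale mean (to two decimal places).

1.67

Absorption items: 5, 7, 9, 18, 19, 25.
Of these, item 7 is reverse-coded; reverse-coded value = 3 − response.
  item 5: 0
  item 7: 3 − 2 = 1
  item 9: 2
  item 18: 2
  item 19: 2
  item 25: 3
Sum = 0 + 1 + 2 + 2 + 2 + 3 = 10
Mean = 10 / 6 = 1.67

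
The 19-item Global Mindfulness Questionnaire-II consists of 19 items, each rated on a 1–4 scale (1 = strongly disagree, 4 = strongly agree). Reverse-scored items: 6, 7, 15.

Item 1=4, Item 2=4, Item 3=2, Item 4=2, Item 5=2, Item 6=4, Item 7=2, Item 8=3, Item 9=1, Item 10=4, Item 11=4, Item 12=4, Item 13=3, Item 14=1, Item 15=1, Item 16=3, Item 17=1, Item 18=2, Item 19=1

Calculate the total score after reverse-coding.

49

Apply reverse scoring (reverse-coded value = 5 − response):
  item 6: 5 − 4 = 1
  item 7: 5 − 2 = 3
  item 15: 5 − 1 = 4
Scored items: 4, 4, 2, 2, 2, 1, 3, 3, 1, 4, 4, 4, 3, 1, 4, 3, 1, 2, 1
Total = 4 + 4 + 2 + 2 + 2 + 1 + 3 + 3 + 1 + 4 + 4 + 4 + 3 + 1 + 4 + 3 + 1 + 2 + 1 = 49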